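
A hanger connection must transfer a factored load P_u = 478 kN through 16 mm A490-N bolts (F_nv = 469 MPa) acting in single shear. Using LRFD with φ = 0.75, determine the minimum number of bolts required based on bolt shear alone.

7 bolts

A_b = π·16²/4 = 201.1 mm².
Per-bolt design strength φR_n = 0.75 × 469 × 201.1 × 1 / 1000 = 70.72 kN.
n ≥ 478 / 70.72 = 6.759 → use 7 bolts.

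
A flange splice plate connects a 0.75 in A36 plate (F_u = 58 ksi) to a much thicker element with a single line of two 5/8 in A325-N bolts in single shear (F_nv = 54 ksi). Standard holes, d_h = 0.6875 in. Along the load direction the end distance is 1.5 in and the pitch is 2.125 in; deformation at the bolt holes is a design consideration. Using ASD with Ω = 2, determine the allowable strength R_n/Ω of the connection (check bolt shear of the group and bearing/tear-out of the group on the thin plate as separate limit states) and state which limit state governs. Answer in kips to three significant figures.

Bolt shear: A_b = π·0.625²/4 = 0.3068 in²; R_n = 54 × 0.3068 × 2 × 1 = 33.13 kips → 33.13 / 2 = 16.6 kips.
Bearing (1.2 l_c t F_u ≤ 2.4 d t F_u): upper limit = 2.4·0.625·0.75·58 = 65.25 kips.
  Edge l_c = 1.5 − 0.6875/2 = 1.156 → r_n = 60.36 kips; interior l_c = 2.125 − 0.6875 = 1.438 → r_n = 65.25 kips.
  R_n,bearing = 1·60.36 + 1·65.25 = 125.6 kips → 125.6 / 2 = 62.8 kips.
Bolt shear governs: 16.6 kips.

16.6 kips (bolt shear governs)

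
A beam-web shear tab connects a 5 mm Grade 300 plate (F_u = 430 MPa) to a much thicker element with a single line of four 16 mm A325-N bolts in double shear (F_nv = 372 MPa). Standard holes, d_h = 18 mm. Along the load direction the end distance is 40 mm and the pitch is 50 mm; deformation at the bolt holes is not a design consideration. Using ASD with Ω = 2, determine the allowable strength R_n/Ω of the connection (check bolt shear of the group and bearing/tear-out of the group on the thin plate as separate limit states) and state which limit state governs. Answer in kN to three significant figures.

205 kN (bearing governs)

Bolt shear: A_b = π·16²/4 = 201.1 mm²; R_n = 372 × 201.1 × 4 × 2 / 1000 = 598.4 kN → 598.4 / 2 = 299 kN.
Bearing (1.5 l_c t F_u ≤ 3.0 d t F_u): upper limit = 3.0·16·5·430 / 1000 = 103.2 kN.
  Edge l_c = 40 − 18/2 = 31 → r_n = 99.98 kN; interior l_c = 50 − 18 = 32 → r_n = 103.2 kN.
  R_n,bearing = 1·99.98 + 3·103.2 = 409.6 kN → 409.6 / 2 = 205 kN.
Bearing governs: 205 kN.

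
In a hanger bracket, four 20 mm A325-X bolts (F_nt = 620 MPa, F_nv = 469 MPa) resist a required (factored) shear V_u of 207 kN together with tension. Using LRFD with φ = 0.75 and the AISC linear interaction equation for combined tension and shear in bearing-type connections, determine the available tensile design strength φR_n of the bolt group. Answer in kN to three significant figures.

A_b = π·20²/4 = 314.2 mm²; f_rv = 207 × 1000 / (4 × 314.2) = 164.7 MPa.
F'_nt = 1.3 F_nt − (F_nt / φF_nv) f_rv = 1.3·620 − (620/(0.75·469))·164.7 = 515.7 MPa, capped at F_nt → F'_nt = 515.7 MPa.
R_n = F'_nt · A_b · n = 515.7 × 314.2 × 4 / 1000 = 648 kN.
Design strength φR_n = 0.75 × 648 = 486 kN.

486 kN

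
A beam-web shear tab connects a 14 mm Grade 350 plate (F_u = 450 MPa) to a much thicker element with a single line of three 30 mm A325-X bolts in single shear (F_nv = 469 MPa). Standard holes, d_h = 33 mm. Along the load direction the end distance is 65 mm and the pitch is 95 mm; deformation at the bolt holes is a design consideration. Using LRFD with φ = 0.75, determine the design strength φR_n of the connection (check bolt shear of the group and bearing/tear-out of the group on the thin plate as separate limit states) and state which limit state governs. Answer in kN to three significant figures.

746 kN (bolt shear governs)

Bolt shear: A_b = π·30²/4 = 706.9 mm²; R_n = 469 × 706.9 × 3 × 1 / 1000 = 994.5 kN → 0.75 × 994.5 = 746 kN.
Bearing (1.2 l_c t F_u ≤ 2.4 d t F_u): upper limit = 2.4·30·14·450 / 1000 = 453.6 kN.
  Edge l_c = 65 − 33/2 = 48.5 → r_n = 366.7 kN; interior l_c = 95 − 33 = 62 → r_n = 453.6 kN.
  R_n,bearing = 1·366.7 + 2·453.6 = 1274 kN → 0.75 × 1274 = 955 kN.
Bolt shear governs: 746 kN.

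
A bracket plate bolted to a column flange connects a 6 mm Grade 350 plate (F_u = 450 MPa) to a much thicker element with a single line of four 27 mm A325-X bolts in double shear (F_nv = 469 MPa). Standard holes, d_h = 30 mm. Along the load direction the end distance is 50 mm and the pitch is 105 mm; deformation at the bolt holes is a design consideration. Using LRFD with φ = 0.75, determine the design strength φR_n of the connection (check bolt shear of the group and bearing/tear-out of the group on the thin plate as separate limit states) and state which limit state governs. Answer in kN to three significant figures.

479 kN (bearing governs)

Bolt shear: A_b = π·27²/4 = 572.6 mm²; R_n = 469 × 572.6 × 4 × 2 / 1000 = 2148 kN → 0.75 × 2148 = 1610 kN.
Bearing (1.2 l_c t F_u ≤ 2.4 d t F_u): upper limit = 2.4·27·6·450 / 1000 = 175 kN.
  Edge l_c = 50 − 30/2 = 35 → r_n = 113.4 kN; interior l_c = 105 − 30 = 75 → r_n = 175 kN.
  R_n,bearing = 1·113.4 + 3·175 = 638.3 kN → 0.75 × 638.3 = 479 kN.
Bearing governs: 479 kN.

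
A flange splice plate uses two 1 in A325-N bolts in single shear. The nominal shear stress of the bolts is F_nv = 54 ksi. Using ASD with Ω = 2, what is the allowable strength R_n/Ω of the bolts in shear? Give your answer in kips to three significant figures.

A_b = π × 1² / 4 = 0.7854 in².
R_n = F_nv · A_b · n · n_s = 54 × 0.7854 × 2 × 1 = 84.82 kips.
Allowable strength R_n/Ω = 84.82 / 2 = 42.4 kips.

42.4 kips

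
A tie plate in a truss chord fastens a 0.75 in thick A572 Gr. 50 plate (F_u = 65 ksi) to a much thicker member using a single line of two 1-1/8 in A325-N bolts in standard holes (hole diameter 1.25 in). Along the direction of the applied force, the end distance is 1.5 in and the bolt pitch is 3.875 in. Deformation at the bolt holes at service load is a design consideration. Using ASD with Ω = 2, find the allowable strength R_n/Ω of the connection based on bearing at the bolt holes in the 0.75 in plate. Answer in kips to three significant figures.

Per bolt r_n = 1.2 l_c t F_u ≤ 2.4 d t F_u; upper limit = 2.4 × 1.125 × 0.75 × 65 = 131.6 kips.
Edge bolt: l_c = 1.5 − 1.25/2 = 0.875 in → 1.2 × 0.875 × 0.75 × 65 = 51.19 → r_n = 51.19 kips.
Interior bolts: l_c = 3.875 − 1.25 = 2.625 in → 1.2 × 2.625 × 0.75 × 65 = 153.6 → r_n = 131.6 kips.
R_n = 1 × 51.19 + 1 × 131.6 = 182.8 kips.
Allowable strength R_n/Ω = 182.8 / 2 = 91.4 kips.

91.4 kips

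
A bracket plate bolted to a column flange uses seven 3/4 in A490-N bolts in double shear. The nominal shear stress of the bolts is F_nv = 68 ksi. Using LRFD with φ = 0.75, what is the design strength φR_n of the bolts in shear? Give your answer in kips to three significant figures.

A_b = π × 0.75² / 4 = 0.4418 in².
R_n = F_nv · A_b · n · n_s = 68 × 0.4418 × 7 × 2 = 420.6 kips.
Design strength φR_n = 0.75 × 420.6 = 315 kips.

315 kips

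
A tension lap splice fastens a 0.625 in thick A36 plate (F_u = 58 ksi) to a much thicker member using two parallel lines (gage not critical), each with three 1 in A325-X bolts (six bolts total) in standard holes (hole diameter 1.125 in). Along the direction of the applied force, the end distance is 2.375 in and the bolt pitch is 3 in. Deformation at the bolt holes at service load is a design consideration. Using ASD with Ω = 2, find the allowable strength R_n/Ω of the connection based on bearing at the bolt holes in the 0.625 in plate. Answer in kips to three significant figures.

242 kips

Per bolt r_n = 1.2 l_c t F_u ≤ 2.4 d t F_u; upper limit = 2.4 × 1 × 0.625 × 58 = 87 kips.
Edge bolt: l_c = 2.375 − 1.125/2 = 1.812 in → 1.2 × 1.812 × 0.625 × 58 = 78.84 → r_n = 78.84 kips.
Interior bolts: l_c = 3 − 1.125 = 1.875 in → 1.2 × 1.875 × 0.625 × 58 = 81.56 → r_n = 81.56 kips.
R_n = 2 × 78.84 + 4 × 81.56 = 483.9 kips.
Allowable strength R_n/Ω = 483.9 / 2 = 242 kips.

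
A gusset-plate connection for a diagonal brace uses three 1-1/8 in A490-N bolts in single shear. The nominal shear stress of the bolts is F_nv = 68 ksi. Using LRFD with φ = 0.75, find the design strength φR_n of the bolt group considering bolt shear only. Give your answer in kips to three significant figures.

A_b = π × 1.125² / 4 = 0.994 in².
R_n = F_nv · A_b · n · n_s = 68 × 0.994 × 3 × 1 = 202.8 kips.
Design strength φR_n = 0.75 × 202.8 = 152 kips.

152 kips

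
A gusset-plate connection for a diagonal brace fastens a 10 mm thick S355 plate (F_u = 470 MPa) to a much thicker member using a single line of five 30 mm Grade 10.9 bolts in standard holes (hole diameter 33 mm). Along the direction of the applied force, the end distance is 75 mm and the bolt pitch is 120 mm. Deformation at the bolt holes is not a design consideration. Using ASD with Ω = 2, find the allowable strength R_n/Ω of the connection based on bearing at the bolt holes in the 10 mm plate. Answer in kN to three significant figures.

Per bolt r_n = 1.5 l_c t F_u ≤ 3.0 d t F_u; upper limit = 3.0 × 30 × 10 × 470 / 1000 = 423 kN.
Edge bolt: l_c = 75 − 33/2 = 58.5 mm → 1.5 × 58.5 × 10 × 470 / 1000 = 412.4 → r_n = 412.4 kN.
Interior bolts: l_c = 120 − 33 = 87 mm → 1.5 × 87 × 10 × 470 / 1000 = 613.4 → r_n = 423 kN.
R_n = 1 × 412.4 + 4 × 423 = 2104 kN.
Allowable strength R_n/Ω = 2104 / 2 = 1050 kN.

1050 kN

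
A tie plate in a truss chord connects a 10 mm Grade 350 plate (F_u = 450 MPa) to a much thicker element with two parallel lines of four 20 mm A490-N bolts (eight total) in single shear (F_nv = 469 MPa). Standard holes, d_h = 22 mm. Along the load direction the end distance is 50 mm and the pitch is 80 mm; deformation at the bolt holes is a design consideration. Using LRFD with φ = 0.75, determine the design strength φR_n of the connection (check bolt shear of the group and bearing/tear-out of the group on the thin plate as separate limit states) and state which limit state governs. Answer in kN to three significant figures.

Bolt shear: A_b = π·20²/4 = 314.2 mm²; R_n = 469 × 314.2 × 8 × 1 / 1000 = 1179 kN → 0.75 × 1179 = 884 kN.
Bearing (1.2 l_c t F_u ≤ 2.4 d t F_u): upper limit = 2.4·20·10·450 / 1000 = 216 kN.
  Edge l_c = 50 − 22/2 = 39 → r_n = 210.6 kN; interior l_c = 80 − 22 = 58 → r_n = 216 kN.
  R_n,bearing = 2·210.6 + 6·216 = 1717 kN → 0.75 × 1717 = 1290 kN.
Bolt shear governs: 884 kN.

884 kN (bolt shear governs)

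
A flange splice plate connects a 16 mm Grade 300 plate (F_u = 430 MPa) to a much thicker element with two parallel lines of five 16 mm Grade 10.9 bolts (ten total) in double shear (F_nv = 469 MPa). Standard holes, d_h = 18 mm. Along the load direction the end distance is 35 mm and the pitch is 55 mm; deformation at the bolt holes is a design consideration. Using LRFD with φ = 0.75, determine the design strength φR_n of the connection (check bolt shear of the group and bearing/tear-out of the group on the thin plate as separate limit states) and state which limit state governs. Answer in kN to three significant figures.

1410 kN (bolt shear governs)

Bolt shear: A_b = π·16²/4 = 201.1 mm²; R_n = 469 × 201.1 × 10 × 2 / 1000 = 1886 kN → 0.75 × 1886 = 1410 kN.
Bearing (1.2 l_c t F_u ≤ 2.4 d t F_u): upper limit = 2.4·16·16·430 / 1000 = 264.2 kN.
  Edge l_c = 35 − 18/2 = 26 → r_n = 214.7 kN; interior l_c = 55 − 18 = 37 → r_n = 264.2 kN.
  R_n,bearing = 2·214.7 + 8·264.2 = 2543 kN → 0.75 × 2543 = 1910 kN.
Bolt shear governs: 1410 kN.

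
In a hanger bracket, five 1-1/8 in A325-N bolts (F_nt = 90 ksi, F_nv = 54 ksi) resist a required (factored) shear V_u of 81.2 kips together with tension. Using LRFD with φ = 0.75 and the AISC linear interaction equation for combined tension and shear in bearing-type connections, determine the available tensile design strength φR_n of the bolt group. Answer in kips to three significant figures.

301 kips

A_b = π·1.125²/4 = 0.994 in²; f_rv = 81.2 / (5 × 0.994) = 16.34 ksi.
F'_nt = 1.3 F_nt − (F_nt / φF_nv) f_rv = 1.3·90 − (90/(0.75·54))·16.34 = 80.69 ksi, capped at F_nt → F'_nt = 80.69 ksi.
R_n = F'_nt · A_b · n = 80.69 × 0.994 × 5 = 401.1 kips.
Design strength φR_n = 0.75 × 401.1 = 301 kips.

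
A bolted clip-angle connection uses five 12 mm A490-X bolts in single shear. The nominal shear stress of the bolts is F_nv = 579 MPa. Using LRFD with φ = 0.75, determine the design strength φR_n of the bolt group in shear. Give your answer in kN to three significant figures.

A_b = π × 12² / 4 = 113.1 mm².
R_n = F_nv · A_b · n · n_s = 579 × 113.1 × 5 × 1 / 1000 = 327.4 kN.
Design strength φR_n = 0.75 × 327.4 = 246 kN.

246 kN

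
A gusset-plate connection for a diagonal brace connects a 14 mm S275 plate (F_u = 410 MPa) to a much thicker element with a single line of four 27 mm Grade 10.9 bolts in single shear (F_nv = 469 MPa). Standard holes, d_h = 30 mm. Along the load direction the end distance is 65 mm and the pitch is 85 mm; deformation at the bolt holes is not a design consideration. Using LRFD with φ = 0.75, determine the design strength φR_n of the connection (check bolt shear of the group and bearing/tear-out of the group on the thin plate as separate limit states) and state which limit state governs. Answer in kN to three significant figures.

806 kN (bolt shear governs)

Bolt shear: A_b = π·27²/4 = 572.6 mm²; R_n = 469 × 572.6 × 4 × 1 / 1000 = 1074 kN → 0.75 × 1074 = 806 kN.
Bearing (1.5 l_c t F_u ≤ 3.0 d t F_u): upper limit = 3.0·27·14·410 / 1000 = 464.9 kN.
  Edge l_c = 65 − 30/2 = 50 → r_n = 430.5 kN; interior l_c = 85 − 30 = 55 → r_n = 464.9 kN.
  R_n,bearing = 1·430.5 + 3·464.9 = 1825 kN → 0.75 × 1825 = 1370 kN.
Bolt shear governs: 806 kN.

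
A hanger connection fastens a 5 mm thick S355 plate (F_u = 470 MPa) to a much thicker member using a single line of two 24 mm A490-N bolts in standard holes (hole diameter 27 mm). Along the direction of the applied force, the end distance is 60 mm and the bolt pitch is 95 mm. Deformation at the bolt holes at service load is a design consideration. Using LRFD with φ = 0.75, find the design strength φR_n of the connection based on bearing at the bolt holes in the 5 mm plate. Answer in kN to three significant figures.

200 kN

Per bolt r_n = 1.2 l_c t F_u ≤ 2.4 d t F_u; upper limit = 2.4 × 24 × 5 × 470 / 1000 = 135.4 kN.
Edge bolt: l_c = 60 − 27/2 = 46.5 mm → 1.2 × 46.5 × 5 × 470 / 1000 = 131.1 → r_n = 131.1 kN.
Interior bolts: l_c = 95 − 27 = 68 mm → 1.2 × 68 × 5 × 470 / 1000 = 191.8 → r_n = 135.4 kN.
R_n = 1 × 131.1 + 1 × 135.4 = 266.5 kN.
Design strength φR_n = 0.75 × 266.5 = 200 kN.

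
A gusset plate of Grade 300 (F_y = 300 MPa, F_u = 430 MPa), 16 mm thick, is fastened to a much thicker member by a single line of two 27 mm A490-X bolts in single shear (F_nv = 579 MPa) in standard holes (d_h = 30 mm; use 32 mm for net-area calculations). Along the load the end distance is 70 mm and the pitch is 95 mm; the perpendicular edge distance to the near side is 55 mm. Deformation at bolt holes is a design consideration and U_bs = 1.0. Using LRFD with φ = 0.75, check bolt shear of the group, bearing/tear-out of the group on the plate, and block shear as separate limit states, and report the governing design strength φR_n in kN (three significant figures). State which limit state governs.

497 kN (bolt shear governs)

Bolt shear: A_b = π·27²/4 = 572.6 mm²; R_n = 579 × 572.6 × 2 × 1 / 1000 = 663 kN → 0.75 × 663 = 497 kN.
Bearing: edge l_c = 55, r_n = 445.8 kN; interior l_c = 65, r_n = 445.8 kN; R_n = 445.8 + 1·445.8 = 891.6 kN → 669 kN.
Block shear: A_gv = 2640, A_nv = 1872, A_nt = 624 mm²; R_n = min(0.6F_uA_nv, 0.6F_yA_gv) + U_bs·F_u·A_nt = 743.5 kN → 558 kN.
Bolt shear governs: 497 kN.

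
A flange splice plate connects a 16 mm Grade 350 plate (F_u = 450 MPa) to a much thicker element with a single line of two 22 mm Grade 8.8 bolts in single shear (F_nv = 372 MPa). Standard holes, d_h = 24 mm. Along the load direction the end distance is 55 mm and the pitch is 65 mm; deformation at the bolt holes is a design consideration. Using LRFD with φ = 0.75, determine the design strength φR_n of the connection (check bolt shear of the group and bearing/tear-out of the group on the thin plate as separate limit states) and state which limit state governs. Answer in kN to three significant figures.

212 kN (bolt shear governs)

Bolt shear: A_b = π·22²/4 = 380.1 mm²; R_n = 372 × 380.1 × 2 × 1 / 1000 = 282.8 kN → 0.75 × 282.8 = 212 kN.
Bearing (1.2 l_c t F_u ≤ 2.4 d t F_u): upper limit = 2.4·22·16·450 / 1000 = 380.2 kN.
  Edge l_c = 55 − 24/2 = 43 → r_n = 371.5 kN; interior l_c = 65 − 24 = 41 → r_n = 354.2 kN.
  R_n,bearing = 1·371.5 + 1·354.2 = 725.8 kN → 0.75 × 725.8 = 544 kN.
Bolt shear governs: 212 kN.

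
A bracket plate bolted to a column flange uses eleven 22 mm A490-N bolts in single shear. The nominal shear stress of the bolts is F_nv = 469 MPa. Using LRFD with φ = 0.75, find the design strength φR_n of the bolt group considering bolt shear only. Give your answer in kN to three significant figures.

1470 kN

A_b = π × 22² / 4 = 380.1 mm².
R_n = F_nv · A_b · n · n_s = 469 × 380.1 × 11 × 1 / 1000 = 1961 kN.
Design strength φR_n = 0.75 × 1961 = 1470 kN.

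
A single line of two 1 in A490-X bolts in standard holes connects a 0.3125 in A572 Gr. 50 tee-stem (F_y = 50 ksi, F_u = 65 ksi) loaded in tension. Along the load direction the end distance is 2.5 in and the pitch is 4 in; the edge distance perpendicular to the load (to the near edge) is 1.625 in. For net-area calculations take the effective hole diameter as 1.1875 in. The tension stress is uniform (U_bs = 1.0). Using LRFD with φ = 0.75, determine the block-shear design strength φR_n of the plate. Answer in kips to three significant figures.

Shear plane L_v = 2.5 + 1·4 = 6.5 in; A_gv = 6.5 × 0.3125 = 2.031 in².
A_nv = (6.5 − 1.5·1.1875) × 0.3125 = 1.475 in².
A_nt = (1.625 − 0.5·1.1875) × 0.3125 = 0.3223 in².
0.6 F_u A_nv = 57.51 kips; 0.6 F_y A_gv = 60.94 kips → shear rupture governs the shear term.
R_n = 57.51 + 1.0 × 65 × 0.3223 = 78.46 kips.
Design strength φR_n = 0.75 × 78.46 = 58.8 kips.

58.8 kips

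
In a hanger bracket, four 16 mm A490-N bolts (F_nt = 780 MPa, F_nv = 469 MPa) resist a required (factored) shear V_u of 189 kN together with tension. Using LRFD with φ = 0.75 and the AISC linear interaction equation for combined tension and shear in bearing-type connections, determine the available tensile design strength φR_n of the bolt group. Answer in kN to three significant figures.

A_b = π·16²/4 = 201.1 mm²; f_rv = 189 × 1000 / (4 × 201.1) = 235 MPa.
F'_nt = 1.3 F_nt − (F_nt / φF_nv) f_rv = 1.3·780 − (780/(0.75·469))·235 = 492.9 MPa, capped at F_nt → F'_nt = 492.9 MPa.
R_n = F'_nt · A_b · n = 492.9 × 201.1 × 4 / 1000 = 396.4 kN.
Design strength φR_n = 0.75 × 396.4 = 297 kN.

297 kN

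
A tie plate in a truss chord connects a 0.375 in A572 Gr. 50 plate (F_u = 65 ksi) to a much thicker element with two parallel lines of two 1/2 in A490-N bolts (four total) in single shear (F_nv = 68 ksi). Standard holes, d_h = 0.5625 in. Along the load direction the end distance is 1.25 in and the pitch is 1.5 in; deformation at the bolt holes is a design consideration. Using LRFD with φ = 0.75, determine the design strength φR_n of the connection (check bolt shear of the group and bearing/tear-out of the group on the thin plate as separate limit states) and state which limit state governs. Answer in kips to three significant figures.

40.1 kips (bolt shear governs)

Bolt shear: A_b = π·0.5²/4 = 0.1963 in²; R_n = 68 × 0.1963 × 4 × 1 = 53.41 kips → 0.75 × 53.41 = 40.1 kips.
Bearing (1.2 l_c t F_u ≤ 2.4 d t F_u): upper limit = 2.4·0.5·0.375·65 = 29.25 kips.
  Edge l_c = 1.25 − 0.5625/2 = 0.9688 → r_n = 28.34 kips; interior l_c = 1.5 − 0.5625 = 0.9375 → r_n = 27.42 kips.
  R_n,bearing = 2·28.34 + 2·27.42 = 111.5 kips → 0.75 × 111.5 = 83.6 kips.
Bolt shear governs: 40.1 kips.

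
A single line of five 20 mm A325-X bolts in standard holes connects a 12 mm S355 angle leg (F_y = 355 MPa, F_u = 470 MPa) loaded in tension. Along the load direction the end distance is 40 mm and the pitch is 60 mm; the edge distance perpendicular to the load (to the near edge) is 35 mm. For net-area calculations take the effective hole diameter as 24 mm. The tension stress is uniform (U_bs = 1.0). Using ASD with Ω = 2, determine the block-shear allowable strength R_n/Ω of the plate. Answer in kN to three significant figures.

356 kN

Shear plane L_v = 40 + 4·60 = 280 mm; A_gv = 280 × 12 = 3360 mm².
A_nv = (280 − 4.5·24) × 12 = 2064 mm².
A_nt = (35 − 0.5·24) × 12 = 276 mm².
0.6 F_u A_nv = 582 kN; 0.6 F_y A_gv = 715.7 kN → shear rupture governs the shear term.
R_n = 582 + 1.0 × 470 × 276 / 1000 = 711.8 kN.
Allowable strength R_n/Ω = 711.8 / 2 = 356 kN.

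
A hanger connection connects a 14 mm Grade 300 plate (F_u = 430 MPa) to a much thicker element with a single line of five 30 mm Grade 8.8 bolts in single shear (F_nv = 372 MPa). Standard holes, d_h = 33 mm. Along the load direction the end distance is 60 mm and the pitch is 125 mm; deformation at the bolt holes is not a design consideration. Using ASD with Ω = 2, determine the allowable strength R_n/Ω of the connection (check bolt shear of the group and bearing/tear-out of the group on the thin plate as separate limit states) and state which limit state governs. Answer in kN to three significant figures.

Bolt shear: A_b = π·30²/4 = 706.9 mm²; R_n = 372 × 706.9 × 5 × 1 / 1000 = 1315 kN → 1315 / 2 = 657 kN.
Bearing (1.5 l_c t F_u ≤ 3.0 d t F_u): upper limit = 3.0·30·14·430 / 1000 = 541.8 kN.
  Edge l_c = 60 − 33/2 = 43.5 → r_n = 392.8 kN; interior l_c = 125 − 33 = 92 → r_n = 541.8 kN.
  R_n,bearing = 1·392.8 + 4·541.8 = 2560 kN → 2560 / 2 = 1280 kN.
Bolt shear governs: 657 kN.

657 kN (bolt shear governs)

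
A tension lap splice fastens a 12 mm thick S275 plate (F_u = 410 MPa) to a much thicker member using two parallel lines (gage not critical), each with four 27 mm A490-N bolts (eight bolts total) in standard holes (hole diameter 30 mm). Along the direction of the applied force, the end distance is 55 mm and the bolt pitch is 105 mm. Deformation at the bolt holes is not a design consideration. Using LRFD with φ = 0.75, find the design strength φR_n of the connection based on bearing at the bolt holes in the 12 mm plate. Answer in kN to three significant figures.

Per bolt r_n = 1.5 l_c t F_u ≤ 3.0 d t F_u; upper limit = 3.0 × 27 × 12 × 410 / 1000 = 398.5 kN.
Edge bolt: l_c = 55 − 30/2 = 40 mm → 1.5 × 40 × 12 × 410 / 1000 = 295.2 → r_n = 295.2 kN.
Interior bolts: l_c = 105 − 30 = 75 mm → 1.5 × 75 × 12 × 410 / 1000 = 553.5 → r_n = 398.5 kN.
R_n = 2 × 295.2 + 6 × 398.5 = 2982 kN.
Design strength φR_n = 0.75 × 2982 = 2240 kN.

2240 kN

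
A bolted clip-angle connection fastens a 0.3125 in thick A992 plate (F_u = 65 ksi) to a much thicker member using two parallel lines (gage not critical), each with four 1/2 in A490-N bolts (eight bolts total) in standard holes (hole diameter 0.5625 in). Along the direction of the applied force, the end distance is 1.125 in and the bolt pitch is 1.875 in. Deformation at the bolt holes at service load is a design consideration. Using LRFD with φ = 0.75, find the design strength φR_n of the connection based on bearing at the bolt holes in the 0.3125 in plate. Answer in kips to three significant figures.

Per bolt r_n = 1.2 l_c t F_u ≤ 2.4 d t F_u; upper limit = 2.4 × 0.5 × 0.3125 × 65 = 24.38 kips.
Edge bolt: l_c = 1.125 − 0.5625/2 = 0.8438 in → 1.2 × 0.8438 × 0.3125 × 65 = 20.57 → r_n = 20.57 kips.
Interior bolts: l_c = 1.875 − 0.5625 = 1.312 in → 1.2 × 1.312 × 0.3125 × 65 = 31.99 → r_n = 24.38 kips.
R_n = 2 × 20.57 + 6 × 24.38 = 187.4 kips.
Design strength φR_n = 0.75 × 187.4 = 141 kips.

141 kips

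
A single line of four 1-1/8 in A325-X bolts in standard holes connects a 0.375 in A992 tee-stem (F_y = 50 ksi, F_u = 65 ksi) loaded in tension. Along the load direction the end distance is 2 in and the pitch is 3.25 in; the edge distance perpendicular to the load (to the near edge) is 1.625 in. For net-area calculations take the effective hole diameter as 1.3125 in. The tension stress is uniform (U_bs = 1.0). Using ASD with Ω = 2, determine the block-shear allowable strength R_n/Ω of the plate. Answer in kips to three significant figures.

Shear plane L_v = 2 + 3·3.25 = 11.75 in; A_gv = 11.75 × 0.375 = 4.406 in².
A_nv = (11.75 − 3.5·1.3125) × 0.375 = 2.684 in².
A_nt = (1.625 − 0.5·1.3125) × 0.375 = 0.3633 in².
0.6 F_u A_nv = 104.7 kips; 0.6 F_y A_gv = 132.2 kips → shear rupture governs the shear term.
R_n = 104.7 + 1.0 × 65 × 0.3633 = 128.3 kips.
Allowable strength R_n/Ω = 128.3 / 2 = 64.1 kips.

64.1 kips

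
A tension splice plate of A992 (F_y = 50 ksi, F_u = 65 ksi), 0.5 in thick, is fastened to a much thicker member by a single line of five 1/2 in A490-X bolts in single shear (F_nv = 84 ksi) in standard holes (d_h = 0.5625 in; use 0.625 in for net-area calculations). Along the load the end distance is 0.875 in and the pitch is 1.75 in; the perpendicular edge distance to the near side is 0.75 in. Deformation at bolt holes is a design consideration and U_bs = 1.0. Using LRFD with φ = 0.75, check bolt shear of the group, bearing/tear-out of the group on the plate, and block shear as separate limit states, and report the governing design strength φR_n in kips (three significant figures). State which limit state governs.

Bolt shear: A_b = π·0.5²/4 = 0.1963 in²; R_n = 84 × 0.1963 × 5 × 1 = 82.47 kips → 0.75 × 82.47 = 61.9 kips.
Bearing: edge l_c = 0.5938, r_n = 23.16 kips; interior l_c = 1.188, r_n = 39 kips; R_n = 23.16 + 4·39 = 179.2 kips → 134 kips.
Block shear: A_gv = 3.938, A_nv = 2.531, A_nt = 0.2188 in²; R_n = min(0.6F_uA_nv, 0.6F_yA_gv) + U_bs·F_u·A_nt = 112.9 kips → 84.7 kips.
Bolt shear governs: 61.9 kips.

61.9 kips (bolt shear governs)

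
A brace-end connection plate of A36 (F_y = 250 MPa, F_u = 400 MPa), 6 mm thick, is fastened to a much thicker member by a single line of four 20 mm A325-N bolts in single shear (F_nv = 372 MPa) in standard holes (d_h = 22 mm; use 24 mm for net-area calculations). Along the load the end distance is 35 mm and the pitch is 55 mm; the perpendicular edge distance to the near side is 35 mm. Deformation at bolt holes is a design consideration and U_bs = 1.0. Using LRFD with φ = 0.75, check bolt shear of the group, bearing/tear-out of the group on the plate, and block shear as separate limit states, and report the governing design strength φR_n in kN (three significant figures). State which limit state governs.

167 kN (block shear governs)

Bolt shear: A_b = π·20²/4 = 314.2 mm²; R_n = 372 × 314.2 × 4 × 1 / 1000 = 467.5 kN → 0.75 × 467.5 = 351 kN.
Bearing: edge l_c = 24, r_n = 69.12 kN; interior l_c = 33, r_n = 95.04 kN; R_n = 69.12 + 3·95.04 = 354.2 kN → 266 kN.
Block shear: A_gv = 1200, A_nv = 696, A_nt = 138 mm²; R_n = min(0.6F_uA_nv, 0.6F_yA_gv) + U_bs·F_u·A_nt = 222.2 kN → 167 kN.
Block shear governs: 167 kN.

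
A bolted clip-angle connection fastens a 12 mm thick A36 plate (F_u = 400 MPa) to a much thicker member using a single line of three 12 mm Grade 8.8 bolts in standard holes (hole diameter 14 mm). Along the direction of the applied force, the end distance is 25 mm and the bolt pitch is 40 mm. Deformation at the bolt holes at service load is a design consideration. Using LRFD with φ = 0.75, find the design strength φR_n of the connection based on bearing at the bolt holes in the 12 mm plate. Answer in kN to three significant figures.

285 kN

Per bolt r_n = 1.2 l_c t F_u ≤ 2.4 d t F_u; upper limit = 2.4 × 12 × 12 × 400 / 1000 = 138.2 kN.
Edge bolt: l_c = 25 − 14/2 = 18 mm → 1.2 × 18 × 12 × 400 / 1000 = 103.7 → r_n = 103.7 kN.
Interior bolts: l_c = 40 − 14 = 26 mm → 1.2 × 26 × 12 × 400 / 1000 = 149.8 → r_n = 138.2 kN.
R_n = 1 × 103.7 + 2 × 138.2 = 380.2 kN.
Design strength φR_n = 0.75 × 380.2 = 285 kN.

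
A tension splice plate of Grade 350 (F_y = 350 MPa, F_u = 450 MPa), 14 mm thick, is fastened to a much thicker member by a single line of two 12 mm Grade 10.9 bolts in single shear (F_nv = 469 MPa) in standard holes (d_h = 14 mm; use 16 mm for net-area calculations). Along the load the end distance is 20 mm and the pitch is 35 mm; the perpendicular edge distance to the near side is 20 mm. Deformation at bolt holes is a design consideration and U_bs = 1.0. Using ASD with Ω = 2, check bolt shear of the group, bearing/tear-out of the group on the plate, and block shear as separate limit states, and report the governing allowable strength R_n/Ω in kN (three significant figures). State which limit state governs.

Bolt shear: A_b = π·12²/4 = 113.1 mm²; R_n = 469 × 113.1 × 2 × 1 / 1000 = 106.1 kN → 106.1 / 2 = 53 kN.
Bearing: edge l_c = 13, r_n = 98.28 kN; interior l_c = 21, r_n = 158.8 kN; R_n = 98.28 + 1·158.8 = 257 kN → 129 kN.
Block shear: A_gv = 770, A_nv = 434, A_nt = 168 mm²; R_n = min(0.6F_uA_nv, 0.6F_yA_gv) + U_bs·F_u·A_nt = 192.8 kN → 96.4 kN.
Bolt shear governs: 53 kN.

53 kN (bolt shear governs)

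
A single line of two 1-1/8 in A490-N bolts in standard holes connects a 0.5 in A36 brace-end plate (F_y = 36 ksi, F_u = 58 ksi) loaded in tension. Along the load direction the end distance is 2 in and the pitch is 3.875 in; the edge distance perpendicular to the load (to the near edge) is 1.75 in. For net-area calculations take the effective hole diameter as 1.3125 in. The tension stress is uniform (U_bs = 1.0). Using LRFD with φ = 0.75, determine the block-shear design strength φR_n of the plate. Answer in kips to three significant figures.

Shear plane L_v = 2 + 1·3.875 = 5.875 in; A_gv = 5.875 × 0.5 = 2.938 in².
A_nv = (5.875 − 1.5·1.3125) × 0.5 = 1.953 in².
A_nt = (1.75 − 0.5·1.3125) × 0.5 = 0.5469 in².
0.6 F_u A_nv = 67.97 kips; 0.6 F_y A_gv = 63.45 kips → shear yielding governs the shear term.
R_n = 63.45 + 1.0 × 58 × 0.5469 = 95.17 kips.
Design strength φR_n = 0.75 × 95.17 = 71.4 kips.

71.4 kips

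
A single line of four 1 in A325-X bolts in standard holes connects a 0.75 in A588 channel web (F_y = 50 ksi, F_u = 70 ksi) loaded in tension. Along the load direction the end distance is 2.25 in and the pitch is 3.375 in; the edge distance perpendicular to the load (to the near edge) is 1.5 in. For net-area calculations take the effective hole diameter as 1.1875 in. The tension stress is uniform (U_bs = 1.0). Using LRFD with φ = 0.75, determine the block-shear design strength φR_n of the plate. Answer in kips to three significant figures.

230 kips

Shear plane L_v = 2.25 + 3·3.375 = 12.38 in; A_gv = 12.38 × 0.75 = 9.281 in².
A_nv = (12.38 − 3.5·1.1875) × 0.75 = 6.164 in².
A_nt = (1.5 − 0.5·1.1875) × 0.75 = 0.6797 in².
0.6 F_u A_nv = 258.9 kips; 0.6 F_y A_gv = 278.4 kips → shear rupture governs the shear term.
R_n = 258.9 + 1.0 × 70 × 0.6797 = 306.5 kips.
Design strength φR_n = 0.75 × 306.5 = 230 kips.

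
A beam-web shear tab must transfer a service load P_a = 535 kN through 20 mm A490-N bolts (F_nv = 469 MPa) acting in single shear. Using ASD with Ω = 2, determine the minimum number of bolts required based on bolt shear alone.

8 bolts

A_b = π·20²/4 = 314.2 mm².
Per-bolt allowable strength R_n/Ω = 469 × 314.2 × 1 / 1000 / 2 = 73.67 kN.
n ≥ 535 / 73.67 = 7.262 → use 8 bolts.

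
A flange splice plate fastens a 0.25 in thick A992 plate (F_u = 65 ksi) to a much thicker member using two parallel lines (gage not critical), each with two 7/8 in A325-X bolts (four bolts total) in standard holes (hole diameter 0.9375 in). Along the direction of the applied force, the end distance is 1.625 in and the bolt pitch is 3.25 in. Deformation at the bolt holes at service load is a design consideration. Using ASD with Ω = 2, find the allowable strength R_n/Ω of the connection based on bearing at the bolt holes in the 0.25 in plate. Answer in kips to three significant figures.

Per bolt r_n = 1.2 l_c t F_u ≤ 2.4 d t F_u; upper limit = 2.4 × 0.875 × 0.25 × 65 = 34.12 kips.
Edge bolt: l_c = 1.625 − 0.9375/2 = 1.156 in → 1.2 × 1.156 × 0.25 × 65 = 22.55 → r_n = 22.55 kips.
Interior bolts: l_c = 3.25 − 0.9375 = 2.312 in → 1.2 × 2.312 × 0.25 × 65 = 45.09 → r_n = 34.12 kips.
R_n = 2 × 22.55 + 2 × 34.12 = 113.3 kips.
Allowable strength R_n/Ω = 113.3 / 2 = 56.7 kips.

56.7 kips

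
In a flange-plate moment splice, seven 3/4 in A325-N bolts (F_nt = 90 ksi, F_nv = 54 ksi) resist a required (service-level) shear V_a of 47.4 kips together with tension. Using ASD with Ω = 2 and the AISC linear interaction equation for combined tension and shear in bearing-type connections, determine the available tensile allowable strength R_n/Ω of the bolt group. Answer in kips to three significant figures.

A_b = π·0.75²/4 = 0.4418 in²; f_rv = 47.4 / (7 × 0.4418) = 15.33 ksi.
F'_nt = 1.3 F_nt − (Ω F_nt / F_nv) f_rv = 1.3·90 − (2·90/54)·15.33 = 65.91 ksi, capped at F_nt → F'_nt = 65.91 ksi.
R_n = F'_nt · A_b · n = 65.91 × 0.4418 × 7 = 203.8 kips.
Allowable strength R_n/Ω = 203.8 / 2 = 102 kips.

102 kips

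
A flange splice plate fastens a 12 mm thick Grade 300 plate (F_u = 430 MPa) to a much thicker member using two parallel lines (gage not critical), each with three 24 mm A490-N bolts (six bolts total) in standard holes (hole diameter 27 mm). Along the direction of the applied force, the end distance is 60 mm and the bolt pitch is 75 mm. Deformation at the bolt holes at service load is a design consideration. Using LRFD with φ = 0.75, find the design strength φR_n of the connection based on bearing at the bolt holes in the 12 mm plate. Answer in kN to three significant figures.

1320 kN

Per bolt r_n = 1.2 l_c t F_u ≤ 2.4 d t F_u; upper limit = 2.4 × 24 × 12 × 430 / 1000 = 297.2 kN.
Edge bolt: l_c = 60 − 27/2 = 46.5 mm → 1.2 × 46.5 × 12 × 430 / 1000 = 287.9 → r_n = 287.9 kN.
Interior bolts: l_c = 75 − 27 = 48 mm → 1.2 × 48 × 12 × 430 / 1000 = 297.2 → r_n = 297.2 kN.
R_n = 2 × 287.9 + 4 × 297.2 = 1765 kN.
Design strength φR_n = 0.75 × 1765 = 1320 kN.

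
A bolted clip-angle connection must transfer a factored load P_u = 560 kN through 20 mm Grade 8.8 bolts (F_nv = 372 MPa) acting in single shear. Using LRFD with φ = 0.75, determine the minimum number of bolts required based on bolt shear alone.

7 bolts

A_b = π·20²/4 = 314.2 mm².
Per-bolt design strength φR_n = 0.75 × 372 × 314.2 × 1 / 1000 = 87.65 kN.
n ≥ 560 / 87.65 = 6.389 → use 7 bolts.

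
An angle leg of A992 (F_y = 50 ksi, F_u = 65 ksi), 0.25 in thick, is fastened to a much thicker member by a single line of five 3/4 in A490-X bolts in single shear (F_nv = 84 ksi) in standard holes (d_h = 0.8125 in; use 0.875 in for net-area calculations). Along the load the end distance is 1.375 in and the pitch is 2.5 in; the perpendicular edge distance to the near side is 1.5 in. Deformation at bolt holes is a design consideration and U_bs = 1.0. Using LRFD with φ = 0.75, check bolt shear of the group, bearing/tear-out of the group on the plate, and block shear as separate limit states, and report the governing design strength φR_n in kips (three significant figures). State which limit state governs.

67.3 kips (block shear governs)

Bolt shear: A_b = π·0.75²/4 = 0.4418 in²; R_n = 84 × 0.4418 × 5 × 1 = 185.6 kips → 0.75 × 185.6 = 139 kips.
Bearing: edge l_c = 0.9688, r_n = 18.89 kips; interior l_c = 1.688, r_n = 29.25 kips; R_n = 18.89 + 4·29.25 = 135.9 kips → 102 kips.
Block shear: A_gv = 2.844, A_nv = 1.859, A_nt = 0.2656 in²; R_n = min(0.6F_uA_nv, 0.6F_yA_gv) + U_bs·F_u·A_nt = 89.78 kips → 67.3 kips.
Block shear governs: 67.3 kips.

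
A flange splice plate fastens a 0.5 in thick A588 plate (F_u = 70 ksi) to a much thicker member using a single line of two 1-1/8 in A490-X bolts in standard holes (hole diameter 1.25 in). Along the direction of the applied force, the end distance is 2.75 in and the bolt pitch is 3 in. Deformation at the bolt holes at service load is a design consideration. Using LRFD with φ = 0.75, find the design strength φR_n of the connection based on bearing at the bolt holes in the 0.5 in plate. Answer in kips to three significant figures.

122 kips

Per bolt r_n = 1.2 l_c t F_u ≤ 2.4 d t F_u; upper limit = 2.4 × 1.125 × 0.5 × 70 = 94.5 kips.
Edge bolt: l_c = 2.75 − 1.25/2 = 2.125 in → 1.2 × 2.125 × 0.5 × 70 = 89.25 → r_n = 89.25 kips.
Interior bolts: l_c = 3 − 1.25 = 1.75 in → 1.2 × 1.75 × 0.5 × 70 = 73.5 → r_n = 73.5 kips.
R_n = 1 × 89.25 + 1 × 73.5 = 162.8 kips.
Design strength φR_n = 0.75 × 162.8 = 122 kips.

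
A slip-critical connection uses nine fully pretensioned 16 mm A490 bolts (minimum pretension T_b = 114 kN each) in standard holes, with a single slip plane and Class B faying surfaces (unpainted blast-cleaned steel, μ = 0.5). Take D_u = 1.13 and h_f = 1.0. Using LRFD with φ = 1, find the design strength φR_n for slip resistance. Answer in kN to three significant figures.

R_n = μ · D_u · h_f · T_b · n_s · n_b = 0.5 × 1.13 × 1.0 × 114 × 1 × 9 = 579.7 kN.
Design strength φR_n = 1 × 579.7 = 580 kN.

580 kN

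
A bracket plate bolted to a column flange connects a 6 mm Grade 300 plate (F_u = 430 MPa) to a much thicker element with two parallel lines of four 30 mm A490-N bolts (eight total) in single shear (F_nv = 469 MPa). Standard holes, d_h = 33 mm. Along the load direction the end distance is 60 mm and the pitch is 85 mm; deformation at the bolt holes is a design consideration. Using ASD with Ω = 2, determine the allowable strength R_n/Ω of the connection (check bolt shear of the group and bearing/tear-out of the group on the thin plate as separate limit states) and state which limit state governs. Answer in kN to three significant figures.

Bolt shear: A_b = π·30²/4 = 706.9 mm²; R_n = 469 × 706.9 × 8 × 1 / 1000 = 2652 kN → 2652 / 2 = 1330 kN.
Bearing (1.2 l_c t F_u ≤ 2.4 d t F_u): upper limit = 2.4·30·6·430 / 1000 = 185.8 kN.
  Edge l_c = 60 − 33/2 = 43.5 → r_n = 134.7 kN; interior l_c = 85 − 33 = 52 → r_n = 161 kN.
  R_n,bearing = 2·134.7 + 6·161 = 1235 kN → 1235 / 2 = 618 kN.
Bearing governs: 618 kN.

618 kN (bearing governs)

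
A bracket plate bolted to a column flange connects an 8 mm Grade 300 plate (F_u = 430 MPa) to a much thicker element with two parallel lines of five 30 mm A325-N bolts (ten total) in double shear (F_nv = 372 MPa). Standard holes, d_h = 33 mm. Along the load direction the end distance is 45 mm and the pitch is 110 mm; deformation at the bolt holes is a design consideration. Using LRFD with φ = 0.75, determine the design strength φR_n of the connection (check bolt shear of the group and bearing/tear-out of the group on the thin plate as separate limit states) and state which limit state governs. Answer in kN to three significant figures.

Bolt shear: A_b = π·30²/4 = 706.9 mm²; R_n = 372 × 706.9 × 10 × 2 / 1000 = 5259 kN → 0.75 × 5259 = 3940 kN.
Bearing (1.2 l_c t F_u ≤ 2.4 d t F_u): upper limit = 2.4·30·8·430 / 1000 = 247.7 kN.
  Edge l_c = 45 − 33/2 = 28.5 → r_n = 117.6 kN; interior l_c = 110 − 33 = 77 → r_n = 247.7 kN.
  R_n,bearing = 2·117.6 + 8·247.7 = 2217 kN → 0.75 × 2217 = 1660 kN.
Bearing governs: 1660 kN.

1660 kN (bearing governs)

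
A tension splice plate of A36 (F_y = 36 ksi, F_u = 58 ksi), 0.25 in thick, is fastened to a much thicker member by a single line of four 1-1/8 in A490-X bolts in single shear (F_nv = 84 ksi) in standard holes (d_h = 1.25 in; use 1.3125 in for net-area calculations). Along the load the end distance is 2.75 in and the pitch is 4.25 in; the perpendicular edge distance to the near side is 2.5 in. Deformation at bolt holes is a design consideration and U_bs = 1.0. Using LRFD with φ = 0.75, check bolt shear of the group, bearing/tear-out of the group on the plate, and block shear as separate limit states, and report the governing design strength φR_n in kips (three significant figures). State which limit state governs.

Bolt shear: A_b = π·1.125²/4 = 0.994 in²; R_n = 84 × 0.994 × 4 × 1 = 334 kips → 0.75 × 334 = 250 kips.
Bearing: edge l_c = 2.125, r_n = 36.97 kips; interior l_c = 3, r_n = 39.15 kips; R_n = 36.97 + 3·39.15 = 154.4 kips → 116 kips.
Block shear: A_gv = 3.875, A_nv = 2.727, A_nt = 0.4609 in²; R_n = min(0.6F_uA_nv, 0.6F_yA_gv) + U_bs·F_u·A_nt = 110.4 kips → 82.8 kips.
Block shear governs: 82.8 kips.

82.8 kips (block shear governs)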